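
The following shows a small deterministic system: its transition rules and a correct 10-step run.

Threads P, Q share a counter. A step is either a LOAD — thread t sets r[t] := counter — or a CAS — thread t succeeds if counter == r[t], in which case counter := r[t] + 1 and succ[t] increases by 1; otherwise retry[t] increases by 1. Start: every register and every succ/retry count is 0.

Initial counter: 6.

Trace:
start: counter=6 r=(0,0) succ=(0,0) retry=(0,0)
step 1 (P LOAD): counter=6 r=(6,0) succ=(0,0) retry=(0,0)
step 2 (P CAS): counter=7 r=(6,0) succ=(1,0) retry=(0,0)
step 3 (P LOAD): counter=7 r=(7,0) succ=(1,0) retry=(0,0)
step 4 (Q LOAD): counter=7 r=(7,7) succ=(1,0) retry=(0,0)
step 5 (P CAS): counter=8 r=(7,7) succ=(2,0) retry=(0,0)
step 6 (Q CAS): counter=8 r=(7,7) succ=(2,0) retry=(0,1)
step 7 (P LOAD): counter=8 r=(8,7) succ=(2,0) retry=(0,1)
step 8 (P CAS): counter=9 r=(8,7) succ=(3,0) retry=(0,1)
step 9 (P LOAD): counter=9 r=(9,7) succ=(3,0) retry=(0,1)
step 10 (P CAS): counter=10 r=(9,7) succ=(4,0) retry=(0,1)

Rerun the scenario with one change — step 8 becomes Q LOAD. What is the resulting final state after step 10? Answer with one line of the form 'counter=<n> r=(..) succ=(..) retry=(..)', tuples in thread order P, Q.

counter=9 r=(8,8) succ=(3,0) retry=(0,1)

(re-executing from step 8 with the substitution; state before step 8: counter=8 r=(8,7) succ=(2,0) retry=(0,1))
step 8 (Q LOAD): counter=8 r=(8,8) succ=(2,0) retry=(0,1)
step 9 (P LOAD): counter=8 r=(8,8) succ=(2,0) retry=(0,1)
step 10 (P CAS): counter=9 r=(8,8) succ=(3,0) retry=(0,1)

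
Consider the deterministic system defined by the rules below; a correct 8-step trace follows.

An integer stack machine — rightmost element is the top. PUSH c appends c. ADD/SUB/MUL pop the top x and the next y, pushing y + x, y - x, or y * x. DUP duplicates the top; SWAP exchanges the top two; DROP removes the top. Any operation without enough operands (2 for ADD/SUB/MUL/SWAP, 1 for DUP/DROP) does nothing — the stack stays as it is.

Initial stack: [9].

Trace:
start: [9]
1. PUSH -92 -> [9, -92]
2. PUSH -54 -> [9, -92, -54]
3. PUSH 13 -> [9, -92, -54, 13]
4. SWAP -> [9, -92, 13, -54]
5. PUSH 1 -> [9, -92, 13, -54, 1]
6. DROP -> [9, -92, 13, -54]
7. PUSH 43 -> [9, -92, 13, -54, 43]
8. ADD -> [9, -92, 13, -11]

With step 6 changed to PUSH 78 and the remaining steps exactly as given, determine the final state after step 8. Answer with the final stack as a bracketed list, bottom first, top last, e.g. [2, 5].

(re-executing from step 6 with the substitution; state before step 6: [9, -92, 13, -54, 1])
6. PUSH 78 -> [9, -92, 13, -54, 1, 78]
7. PUSH 43 -> [9, -92, 13, -54, 1, 78, 43]
8. ADD -> [9, -92, 13, -54, 1, 121]

[9, -92, 13, -54, 1, 121]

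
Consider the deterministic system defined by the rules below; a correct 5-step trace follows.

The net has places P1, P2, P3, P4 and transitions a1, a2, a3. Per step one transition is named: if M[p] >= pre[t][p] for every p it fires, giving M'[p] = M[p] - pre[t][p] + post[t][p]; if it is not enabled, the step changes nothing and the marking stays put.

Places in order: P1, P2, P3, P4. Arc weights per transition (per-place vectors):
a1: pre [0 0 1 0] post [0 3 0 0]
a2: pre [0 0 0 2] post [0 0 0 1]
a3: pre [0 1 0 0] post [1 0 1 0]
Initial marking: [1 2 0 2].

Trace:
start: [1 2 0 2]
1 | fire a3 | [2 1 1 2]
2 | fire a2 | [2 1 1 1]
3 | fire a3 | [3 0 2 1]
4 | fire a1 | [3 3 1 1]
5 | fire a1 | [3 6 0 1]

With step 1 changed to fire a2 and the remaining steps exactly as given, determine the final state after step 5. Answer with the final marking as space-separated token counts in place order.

2 4 0 1

(re-executing from step 1 with the substitution; state before step 1: [1 2 0 2])
1 | fire a2 | [1 2 0 1]
2 | fire a2 | [1 2 0 1]
3 | fire a3 | [2 1 1 1]
4 | fire a1 | [2 4 0 1]
5 | fire a1 | [2 4 0 1]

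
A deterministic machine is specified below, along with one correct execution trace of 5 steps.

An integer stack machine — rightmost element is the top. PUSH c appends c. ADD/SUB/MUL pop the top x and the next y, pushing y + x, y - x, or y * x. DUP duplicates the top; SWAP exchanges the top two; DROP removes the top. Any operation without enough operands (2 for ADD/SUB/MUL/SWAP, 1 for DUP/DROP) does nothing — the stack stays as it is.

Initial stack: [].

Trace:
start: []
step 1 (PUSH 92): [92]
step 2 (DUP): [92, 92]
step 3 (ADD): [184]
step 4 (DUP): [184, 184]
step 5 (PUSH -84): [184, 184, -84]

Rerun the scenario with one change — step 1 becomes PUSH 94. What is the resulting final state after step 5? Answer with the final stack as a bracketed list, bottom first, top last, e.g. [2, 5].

[188, 188, -84]

(re-executing from step 1 with the substitution; state before step 1: [])
step 1 (PUSH 94): [94]
step 2 (DUP): [94, 94]
step 3 (ADD): [188]
step 4 (DUP): [188, 188]
step 5 (PUSH -84): [188, 188, -84]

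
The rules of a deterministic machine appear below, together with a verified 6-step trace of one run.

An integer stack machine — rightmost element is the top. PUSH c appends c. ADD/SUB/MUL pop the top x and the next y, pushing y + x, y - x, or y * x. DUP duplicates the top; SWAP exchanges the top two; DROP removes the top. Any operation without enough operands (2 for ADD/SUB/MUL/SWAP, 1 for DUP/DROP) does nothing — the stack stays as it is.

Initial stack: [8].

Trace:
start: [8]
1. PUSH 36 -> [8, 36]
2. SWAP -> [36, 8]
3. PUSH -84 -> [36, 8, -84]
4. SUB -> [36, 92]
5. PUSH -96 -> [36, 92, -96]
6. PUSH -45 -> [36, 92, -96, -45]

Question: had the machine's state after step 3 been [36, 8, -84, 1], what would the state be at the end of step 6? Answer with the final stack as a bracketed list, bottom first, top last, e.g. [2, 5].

[36, 8, -85, -96, -45]

state after step 3 := [36, 8, -84, 1]
4. SUB -> [36, 8, -85]
5. PUSH -96 -> [36, 8, -85, -96]
6. PUSH -45 -> [36, 8, -85, -96, -45]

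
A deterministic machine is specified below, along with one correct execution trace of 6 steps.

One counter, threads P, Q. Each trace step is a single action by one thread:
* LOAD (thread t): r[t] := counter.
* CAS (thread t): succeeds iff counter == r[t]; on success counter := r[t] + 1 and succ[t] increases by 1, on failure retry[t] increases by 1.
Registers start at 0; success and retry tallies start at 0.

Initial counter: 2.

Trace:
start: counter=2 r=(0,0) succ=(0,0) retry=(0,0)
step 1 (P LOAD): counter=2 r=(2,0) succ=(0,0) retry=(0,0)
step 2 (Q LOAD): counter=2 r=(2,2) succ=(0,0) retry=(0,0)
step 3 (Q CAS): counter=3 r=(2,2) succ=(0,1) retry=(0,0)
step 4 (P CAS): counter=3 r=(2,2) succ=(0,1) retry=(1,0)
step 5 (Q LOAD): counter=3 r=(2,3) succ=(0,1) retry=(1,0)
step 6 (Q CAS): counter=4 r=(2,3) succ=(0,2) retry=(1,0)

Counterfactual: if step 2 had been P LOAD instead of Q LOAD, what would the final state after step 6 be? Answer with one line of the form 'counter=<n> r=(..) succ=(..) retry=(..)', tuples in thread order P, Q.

counter=4 r=(2,3) succ=(1,1) retry=(0,1)

(re-executing from step 2 with the substitution; state before step 2: counter=2 r=(2,0) succ=(0,0) retry=(0,0))
step 2 (P LOAD): counter=2 r=(2,0) succ=(0,0) retry=(0,0)
step 3 (Q CAS): counter=2 r=(2,0) succ=(0,0) retry=(0,1)
step 4 (P CAS): counter=3 r=(2,0) succ=(1,0) retry=(0,1)
step 5 (Q LOAD): counter=3 r=(2,3) succ=(1,0) retry=(0,1)
step 6 (Q CAS): counter=4 r=(2,3) succ=(1,1) retry=(0,1)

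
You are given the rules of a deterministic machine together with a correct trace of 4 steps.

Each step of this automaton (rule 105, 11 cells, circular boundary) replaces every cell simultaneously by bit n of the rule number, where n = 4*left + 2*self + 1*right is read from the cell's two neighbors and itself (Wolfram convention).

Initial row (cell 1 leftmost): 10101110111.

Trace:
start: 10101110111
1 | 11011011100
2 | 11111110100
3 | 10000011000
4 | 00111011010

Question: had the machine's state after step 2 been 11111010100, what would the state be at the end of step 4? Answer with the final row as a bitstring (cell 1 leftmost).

state after step 2 := 11111010100
3 | 10001101000
4 | 00101110010

00101110010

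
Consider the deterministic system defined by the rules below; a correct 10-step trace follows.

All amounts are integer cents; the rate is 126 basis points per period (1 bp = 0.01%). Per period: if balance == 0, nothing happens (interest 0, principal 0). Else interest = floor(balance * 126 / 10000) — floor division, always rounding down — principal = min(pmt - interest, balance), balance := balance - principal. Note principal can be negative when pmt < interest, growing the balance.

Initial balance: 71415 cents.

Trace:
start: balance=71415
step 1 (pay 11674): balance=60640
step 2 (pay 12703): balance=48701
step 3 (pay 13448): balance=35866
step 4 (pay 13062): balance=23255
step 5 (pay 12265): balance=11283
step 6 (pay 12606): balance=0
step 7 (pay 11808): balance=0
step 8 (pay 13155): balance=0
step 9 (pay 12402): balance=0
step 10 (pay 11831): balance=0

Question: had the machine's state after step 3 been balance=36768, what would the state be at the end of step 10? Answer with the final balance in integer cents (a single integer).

0

state after step 3 := balance=36768
step 4 (pay 13062): balance=24169
step 5 (pay 12265): balance=12208
step 6 (pay 12606): balance=0
step 7 (pay 11808): balance=0
step 8 (pay 13155): balance=0
step 9 (pay 12402): balance=0
step 10 (pay 11831): balance=0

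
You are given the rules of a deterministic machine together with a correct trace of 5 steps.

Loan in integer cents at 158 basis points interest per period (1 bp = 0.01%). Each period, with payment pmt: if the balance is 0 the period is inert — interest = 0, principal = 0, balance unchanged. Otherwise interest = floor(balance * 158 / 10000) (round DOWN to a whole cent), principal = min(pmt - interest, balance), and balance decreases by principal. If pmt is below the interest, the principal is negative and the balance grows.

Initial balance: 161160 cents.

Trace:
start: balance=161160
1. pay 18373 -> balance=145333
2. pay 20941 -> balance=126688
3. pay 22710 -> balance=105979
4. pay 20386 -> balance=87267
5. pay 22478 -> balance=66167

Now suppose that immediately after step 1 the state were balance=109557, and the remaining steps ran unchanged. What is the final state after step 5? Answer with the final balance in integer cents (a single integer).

28077

state after step 1 := balance=109557
2. pay 20941 -> balance=90347
3. pay 22710 -> balance=69064
4. pay 20386 -> balance=49769
5. pay 22478 -> balance=28077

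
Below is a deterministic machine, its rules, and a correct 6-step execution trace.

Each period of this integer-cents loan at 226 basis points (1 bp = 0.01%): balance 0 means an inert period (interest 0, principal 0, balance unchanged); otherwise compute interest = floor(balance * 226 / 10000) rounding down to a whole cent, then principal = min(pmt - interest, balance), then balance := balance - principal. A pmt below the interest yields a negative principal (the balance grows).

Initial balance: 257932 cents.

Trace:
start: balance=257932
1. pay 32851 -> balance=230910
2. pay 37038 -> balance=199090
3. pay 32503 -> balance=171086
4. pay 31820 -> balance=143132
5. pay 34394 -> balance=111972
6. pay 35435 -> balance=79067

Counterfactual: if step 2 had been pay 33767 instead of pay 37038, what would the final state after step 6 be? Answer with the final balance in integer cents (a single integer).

82645

(re-executing from step 2 with the substitution; state before step 2: balance=230910)
2. pay 33767 -> balance=202361
3. pay 32503 -> balance=174431
4. pay 31820 -> balance=146553
5. pay 34394 -> balance=115471
6. pay 35435 -> balance=82645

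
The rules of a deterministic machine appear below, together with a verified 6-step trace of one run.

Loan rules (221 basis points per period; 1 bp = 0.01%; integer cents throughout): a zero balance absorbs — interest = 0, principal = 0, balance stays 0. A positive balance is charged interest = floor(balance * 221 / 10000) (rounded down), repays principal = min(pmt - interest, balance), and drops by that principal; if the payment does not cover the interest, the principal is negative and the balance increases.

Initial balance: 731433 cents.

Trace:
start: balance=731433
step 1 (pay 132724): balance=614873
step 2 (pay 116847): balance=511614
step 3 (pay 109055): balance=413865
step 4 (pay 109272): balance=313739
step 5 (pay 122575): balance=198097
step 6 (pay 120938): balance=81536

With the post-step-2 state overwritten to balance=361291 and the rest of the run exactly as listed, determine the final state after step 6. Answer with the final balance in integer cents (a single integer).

state after step 2 := balance=361291
step 3 (pay 109055): balance=260220
step 4 (pay 109272): balance=156698
step 5 (pay 122575): balance=37586
step 6 (pay 120938): balance=0

0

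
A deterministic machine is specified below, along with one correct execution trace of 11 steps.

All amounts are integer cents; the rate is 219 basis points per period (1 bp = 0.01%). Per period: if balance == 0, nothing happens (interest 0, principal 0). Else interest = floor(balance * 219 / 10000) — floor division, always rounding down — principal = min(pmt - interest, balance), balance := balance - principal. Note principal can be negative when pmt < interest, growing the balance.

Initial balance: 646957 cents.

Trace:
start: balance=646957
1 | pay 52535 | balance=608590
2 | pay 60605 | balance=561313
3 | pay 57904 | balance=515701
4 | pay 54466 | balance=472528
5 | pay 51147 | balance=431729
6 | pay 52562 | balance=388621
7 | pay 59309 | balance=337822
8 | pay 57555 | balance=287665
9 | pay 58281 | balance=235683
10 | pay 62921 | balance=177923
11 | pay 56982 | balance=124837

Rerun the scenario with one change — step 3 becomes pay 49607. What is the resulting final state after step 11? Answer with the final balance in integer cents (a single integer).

(re-executing from step 3 with the substitution; state before step 3: balance=561313)
3 | pay 49607 | balance=523998
4 | pay 54466 | balance=481007
5 | pay 51147 | balance=440394
6 | pay 52562 | balance=397476
7 | pay 59309 | balance=346871
8 | pay 57555 | balance=296912
9 | pay 58281 | balance=245133
10 | pay 62921 | balance=187580
11 | pay 56982 | balance=134706

134706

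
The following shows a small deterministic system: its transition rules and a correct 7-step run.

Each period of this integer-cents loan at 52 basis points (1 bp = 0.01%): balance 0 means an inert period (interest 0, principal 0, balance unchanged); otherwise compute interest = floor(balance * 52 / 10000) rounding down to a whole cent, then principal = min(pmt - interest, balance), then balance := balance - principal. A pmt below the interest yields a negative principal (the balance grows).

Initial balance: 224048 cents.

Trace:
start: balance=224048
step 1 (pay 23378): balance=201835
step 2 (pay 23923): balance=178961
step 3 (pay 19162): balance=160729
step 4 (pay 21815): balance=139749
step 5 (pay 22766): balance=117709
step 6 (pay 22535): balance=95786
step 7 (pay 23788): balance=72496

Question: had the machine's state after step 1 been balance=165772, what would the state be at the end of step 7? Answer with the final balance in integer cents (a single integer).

35294

state after step 1 := balance=165772
step 2 (pay 23923): balance=142711
step 3 (pay 19162): balance=124291
step 4 (pay 21815): balance=103122
step 5 (pay 22766): balance=80892
step 6 (pay 22535): balance=58777
step 7 (pay 23788): balance=35294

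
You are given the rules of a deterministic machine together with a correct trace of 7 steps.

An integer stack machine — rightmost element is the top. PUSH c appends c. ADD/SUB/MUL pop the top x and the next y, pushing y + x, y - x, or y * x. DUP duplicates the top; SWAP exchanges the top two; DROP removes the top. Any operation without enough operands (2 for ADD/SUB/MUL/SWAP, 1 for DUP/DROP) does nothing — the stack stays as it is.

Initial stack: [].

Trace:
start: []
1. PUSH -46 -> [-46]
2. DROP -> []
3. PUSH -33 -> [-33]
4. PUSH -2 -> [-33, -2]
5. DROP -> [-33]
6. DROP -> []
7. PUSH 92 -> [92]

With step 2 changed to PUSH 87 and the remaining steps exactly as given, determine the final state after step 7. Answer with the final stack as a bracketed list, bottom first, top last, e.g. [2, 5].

(re-executing from step 2 with the substitution; state before step 2: [-46])
2. PUSH 87 -> [-46, 87]
3. PUSH -33 -> [-46, 87, -33]
4. PUSH -2 -> [-46, 87, -33, -2]
5. DROP -> [-46, 87, -33]
6. DROP -> [-46, 87]
7. PUSH 92 -> [-46, 87, 92]

[-46, 87, 92]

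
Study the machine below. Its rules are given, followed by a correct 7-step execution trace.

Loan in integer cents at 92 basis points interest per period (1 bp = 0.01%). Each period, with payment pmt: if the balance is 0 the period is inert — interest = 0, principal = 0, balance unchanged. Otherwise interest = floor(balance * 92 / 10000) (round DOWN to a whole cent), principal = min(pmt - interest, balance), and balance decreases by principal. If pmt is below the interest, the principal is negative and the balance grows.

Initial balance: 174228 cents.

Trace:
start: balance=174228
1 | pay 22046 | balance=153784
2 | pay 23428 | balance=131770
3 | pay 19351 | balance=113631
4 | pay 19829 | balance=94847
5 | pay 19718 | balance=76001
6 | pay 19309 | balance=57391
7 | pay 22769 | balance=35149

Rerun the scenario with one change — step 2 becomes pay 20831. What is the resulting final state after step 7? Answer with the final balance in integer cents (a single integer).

37867

(re-executing from step 2 with the substitution; state before step 2: balance=153784)
2 | pay 20831 | balance=134367
3 | pay 19351 | balance=116252
4 | pay 19829 | balance=97492
5 | pay 19718 | balance=78670
6 | pay 19309 | balance=60084
7 | pay 22769 | balance=37867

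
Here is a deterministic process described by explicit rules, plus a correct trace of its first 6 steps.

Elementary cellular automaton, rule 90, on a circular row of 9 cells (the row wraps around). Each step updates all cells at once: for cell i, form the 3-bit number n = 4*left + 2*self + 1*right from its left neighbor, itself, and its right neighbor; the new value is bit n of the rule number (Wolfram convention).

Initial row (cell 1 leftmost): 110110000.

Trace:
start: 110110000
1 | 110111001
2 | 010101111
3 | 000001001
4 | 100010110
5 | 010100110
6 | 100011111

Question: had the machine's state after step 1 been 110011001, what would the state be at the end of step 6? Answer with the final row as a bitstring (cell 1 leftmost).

000011000

state after step 1 := 110011001
2 | 011111111
3 | 010000001
4 | 001000010
5 | 010100101
6 | 000011000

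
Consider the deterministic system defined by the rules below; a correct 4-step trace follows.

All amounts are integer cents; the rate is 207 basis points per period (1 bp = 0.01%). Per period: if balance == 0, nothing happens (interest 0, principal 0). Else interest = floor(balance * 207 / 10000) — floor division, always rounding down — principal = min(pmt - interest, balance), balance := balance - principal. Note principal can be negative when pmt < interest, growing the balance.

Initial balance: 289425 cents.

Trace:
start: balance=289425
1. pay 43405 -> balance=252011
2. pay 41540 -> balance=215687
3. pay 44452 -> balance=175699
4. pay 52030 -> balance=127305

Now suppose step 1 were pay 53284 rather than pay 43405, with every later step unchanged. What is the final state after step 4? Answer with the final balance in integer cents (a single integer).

(re-executing from step 1 with the substitution; state before step 1: balance=289425)
1. pay 53284 -> balance=242132
2. pay 41540 -> balance=205604
3. pay 44452 -> balance=165408
4. pay 52030 -> balance=116801

116801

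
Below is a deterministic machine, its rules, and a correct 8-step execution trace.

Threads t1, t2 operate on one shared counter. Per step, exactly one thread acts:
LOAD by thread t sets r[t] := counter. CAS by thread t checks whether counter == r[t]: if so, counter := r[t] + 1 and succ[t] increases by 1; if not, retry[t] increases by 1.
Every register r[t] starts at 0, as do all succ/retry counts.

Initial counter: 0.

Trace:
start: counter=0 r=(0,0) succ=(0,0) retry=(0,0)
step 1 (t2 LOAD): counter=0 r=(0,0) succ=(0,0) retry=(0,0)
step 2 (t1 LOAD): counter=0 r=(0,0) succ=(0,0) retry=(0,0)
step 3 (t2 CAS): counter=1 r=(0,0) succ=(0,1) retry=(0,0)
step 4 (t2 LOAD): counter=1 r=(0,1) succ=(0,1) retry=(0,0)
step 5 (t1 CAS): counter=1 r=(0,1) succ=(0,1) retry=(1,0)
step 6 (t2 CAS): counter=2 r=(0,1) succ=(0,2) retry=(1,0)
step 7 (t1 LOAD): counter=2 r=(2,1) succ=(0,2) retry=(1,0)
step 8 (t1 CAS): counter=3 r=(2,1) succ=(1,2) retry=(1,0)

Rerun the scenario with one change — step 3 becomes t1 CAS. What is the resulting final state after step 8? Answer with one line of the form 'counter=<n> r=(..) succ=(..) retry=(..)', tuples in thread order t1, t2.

counter=3 r=(2,1) succ=(2,1) retry=(1,0)

(re-executing from step 3 with the substitution; state before step 3: counter=0 r=(0,0) succ=(0,0) retry=(0,0))
step 3 (t1 CAS): counter=1 r=(0,0) succ=(1,0) retry=(0,0)
step 4 (t2 LOAD): counter=1 r=(0,1) succ=(1,0) retry=(0,0)
step 5 (t1 CAS): counter=1 r=(0,1) succ=(1,0) retry=(1,0)
step 6 (t2 CAS): counter=2 r=(0,1) succ=(1,1) retry=(1,0)
step 7 (t1 LOAD): counter=2 r=(2,1) succ=(1,1) retry=(1,0)
step 8 (t1 CAS): counter=3 r=(2,1) succ=(2,1) retry=(1,0)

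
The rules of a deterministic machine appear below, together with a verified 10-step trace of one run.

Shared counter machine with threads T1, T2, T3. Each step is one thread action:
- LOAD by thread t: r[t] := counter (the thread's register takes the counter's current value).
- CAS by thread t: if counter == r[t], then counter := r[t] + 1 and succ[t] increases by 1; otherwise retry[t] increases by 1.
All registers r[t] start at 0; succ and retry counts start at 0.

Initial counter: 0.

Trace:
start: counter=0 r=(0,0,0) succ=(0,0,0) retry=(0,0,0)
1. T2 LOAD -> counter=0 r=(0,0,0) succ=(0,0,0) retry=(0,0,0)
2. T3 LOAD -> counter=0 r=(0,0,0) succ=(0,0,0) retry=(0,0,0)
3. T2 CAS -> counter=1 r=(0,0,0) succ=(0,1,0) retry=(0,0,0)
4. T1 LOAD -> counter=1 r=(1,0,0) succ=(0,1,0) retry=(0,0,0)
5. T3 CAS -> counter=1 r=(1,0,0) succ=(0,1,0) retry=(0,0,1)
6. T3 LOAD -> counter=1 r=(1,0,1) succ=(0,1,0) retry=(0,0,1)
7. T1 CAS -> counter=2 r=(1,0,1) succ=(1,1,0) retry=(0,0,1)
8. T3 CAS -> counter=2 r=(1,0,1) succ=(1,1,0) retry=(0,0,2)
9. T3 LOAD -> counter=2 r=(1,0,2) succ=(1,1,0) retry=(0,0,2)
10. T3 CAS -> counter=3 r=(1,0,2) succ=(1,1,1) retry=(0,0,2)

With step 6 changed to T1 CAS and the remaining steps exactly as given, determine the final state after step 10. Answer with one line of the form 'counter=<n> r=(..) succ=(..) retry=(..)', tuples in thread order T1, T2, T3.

(re-executing from step 6 with the substitution; state before step 6: counter=1 r=(1,0,0) succ=(0,1,0) retry=(0,0,1))
6. T1 CAS -> counter=2 r=(1,0,0) succ=(1,1,0) retry=(0,0,1)
7. T1 CAS -> counter=2 r=(1,0,0) succ=(1,1,0) retry=(1,0,1)
8. T3 CAS -> counter=2 r=(1,0,0) succ=(1,1,0) retry=(1,0,2)
9. T3 LOAD -> counter=2 r=(1,0,2) succ=(1,1,0) retry=(1,0,2)
10. T3 CAS -> counter=3 r=(1,0,2) succ=(1,1,1) retry=(1,0,2)

counter=3 r=(1,0,2) succ=(1,1,1) retry=(1,0,2)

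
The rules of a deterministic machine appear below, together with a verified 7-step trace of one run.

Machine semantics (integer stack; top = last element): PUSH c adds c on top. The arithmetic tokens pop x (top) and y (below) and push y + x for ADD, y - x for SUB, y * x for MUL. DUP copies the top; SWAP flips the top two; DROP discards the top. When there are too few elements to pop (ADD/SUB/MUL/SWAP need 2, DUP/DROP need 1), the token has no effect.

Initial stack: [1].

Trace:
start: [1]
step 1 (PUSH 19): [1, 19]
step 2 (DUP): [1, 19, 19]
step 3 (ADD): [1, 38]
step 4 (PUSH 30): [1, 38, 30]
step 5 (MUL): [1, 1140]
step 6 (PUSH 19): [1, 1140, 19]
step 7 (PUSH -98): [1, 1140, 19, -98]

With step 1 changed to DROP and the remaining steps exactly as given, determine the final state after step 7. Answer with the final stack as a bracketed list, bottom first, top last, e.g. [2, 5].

[30, 19, -98]

(re-executing from step 1 with the substitution; state before step 1: [1])
step 1 (DROP): []
step 2 (DUP): []
step 3 (ADD): []
step 4 (PUSH 30): [30]
step 5 (MUL): [30]
step 6 (PUSH 19): [30, 19]
step 7 (PUSH -98): [30, 19, -98]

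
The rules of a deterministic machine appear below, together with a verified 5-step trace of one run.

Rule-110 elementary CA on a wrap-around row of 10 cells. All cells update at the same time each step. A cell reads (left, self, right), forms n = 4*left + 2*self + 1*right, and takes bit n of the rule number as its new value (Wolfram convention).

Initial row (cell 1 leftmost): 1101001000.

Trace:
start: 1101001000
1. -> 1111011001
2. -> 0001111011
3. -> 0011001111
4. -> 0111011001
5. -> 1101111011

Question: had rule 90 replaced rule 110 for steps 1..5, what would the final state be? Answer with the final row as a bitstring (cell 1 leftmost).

1000101111

(re-executing steps 1..5 under rule 90; state before step 1: 1101001000)
1. -> 1100110101
2. -> 0111110001
3. -> 0100011010
4. -> 1010111001
5. -> 1000101111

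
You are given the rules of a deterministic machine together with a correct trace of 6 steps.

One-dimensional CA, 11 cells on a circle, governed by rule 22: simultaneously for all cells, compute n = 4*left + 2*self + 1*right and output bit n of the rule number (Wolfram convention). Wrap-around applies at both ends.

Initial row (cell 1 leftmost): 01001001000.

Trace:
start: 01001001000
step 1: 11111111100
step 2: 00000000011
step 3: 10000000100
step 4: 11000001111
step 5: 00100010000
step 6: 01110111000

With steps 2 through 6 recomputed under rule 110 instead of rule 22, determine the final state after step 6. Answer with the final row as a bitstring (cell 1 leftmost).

10001101011

(re-executing steps 2..6 under rule 110; state before step 2: 11111111100)
step 2: 10000000101
step 3: 10000001111
step 4: 10000011000
step 5: 10000111001
step 6: 10001101011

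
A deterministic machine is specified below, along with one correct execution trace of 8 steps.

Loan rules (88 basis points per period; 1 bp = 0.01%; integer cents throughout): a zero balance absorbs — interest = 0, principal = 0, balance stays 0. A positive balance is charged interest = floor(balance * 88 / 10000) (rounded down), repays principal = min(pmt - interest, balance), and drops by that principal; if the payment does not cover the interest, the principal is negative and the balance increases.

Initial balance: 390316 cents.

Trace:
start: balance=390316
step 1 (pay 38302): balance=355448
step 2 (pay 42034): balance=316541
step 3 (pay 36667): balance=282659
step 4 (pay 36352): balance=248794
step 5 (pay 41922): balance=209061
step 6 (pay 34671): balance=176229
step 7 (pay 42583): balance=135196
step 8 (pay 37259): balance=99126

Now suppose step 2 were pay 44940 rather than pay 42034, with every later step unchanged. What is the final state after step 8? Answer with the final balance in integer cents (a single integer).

(re-executing from step 2 with the substitution; state before step 2: balance=355448)
step 2 (pay 44940): balance=313635
step 3 (pay 36667): balance=279727
step 4 (pay 36352): balance=245836
step 5 (pay 41922): balance=206077
step 6 (pay 34671): balance=173219
step 7 (pay 42583): balance=132160
step 8 (pay 37259): balance=96064

96064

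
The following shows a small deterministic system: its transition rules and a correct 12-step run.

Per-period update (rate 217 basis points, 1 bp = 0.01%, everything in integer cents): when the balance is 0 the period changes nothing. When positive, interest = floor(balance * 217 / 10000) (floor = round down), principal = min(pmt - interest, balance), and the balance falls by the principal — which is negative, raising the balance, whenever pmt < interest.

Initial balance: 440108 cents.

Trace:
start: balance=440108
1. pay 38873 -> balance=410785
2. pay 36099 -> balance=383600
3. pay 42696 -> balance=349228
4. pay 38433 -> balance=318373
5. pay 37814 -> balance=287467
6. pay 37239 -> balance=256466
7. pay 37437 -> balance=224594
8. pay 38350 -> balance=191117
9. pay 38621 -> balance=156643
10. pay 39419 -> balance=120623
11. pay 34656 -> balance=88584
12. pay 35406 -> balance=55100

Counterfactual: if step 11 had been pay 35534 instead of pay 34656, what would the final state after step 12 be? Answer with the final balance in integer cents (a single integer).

(re-executing from step 11 with the substitution; state before step 11: balance=120623)
11. pay 35534 -> balance=87706
12. pay 35406 -> balance=54203

54203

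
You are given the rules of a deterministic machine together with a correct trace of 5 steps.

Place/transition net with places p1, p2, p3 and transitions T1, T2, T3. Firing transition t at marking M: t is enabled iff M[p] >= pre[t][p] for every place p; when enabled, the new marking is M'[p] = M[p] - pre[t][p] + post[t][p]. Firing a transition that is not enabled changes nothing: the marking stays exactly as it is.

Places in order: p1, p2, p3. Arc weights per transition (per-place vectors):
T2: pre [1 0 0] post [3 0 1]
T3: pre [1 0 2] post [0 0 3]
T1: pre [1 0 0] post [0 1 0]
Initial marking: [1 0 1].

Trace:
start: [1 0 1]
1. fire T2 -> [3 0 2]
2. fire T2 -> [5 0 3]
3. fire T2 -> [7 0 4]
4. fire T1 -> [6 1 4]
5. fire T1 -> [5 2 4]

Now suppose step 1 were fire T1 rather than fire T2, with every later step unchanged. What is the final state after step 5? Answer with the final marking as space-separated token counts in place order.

0 1 1

(re-executing from step 1 with the substitution; state before step 1: [1 0 1])
1. fire T1 -> [0 1 1]
2. fire T2 -> [0 1 1]
3. fire T2 -> [0 1 1]
4. fire T1 -> [0 1 1]
5. fire T1 -> [0 1 1]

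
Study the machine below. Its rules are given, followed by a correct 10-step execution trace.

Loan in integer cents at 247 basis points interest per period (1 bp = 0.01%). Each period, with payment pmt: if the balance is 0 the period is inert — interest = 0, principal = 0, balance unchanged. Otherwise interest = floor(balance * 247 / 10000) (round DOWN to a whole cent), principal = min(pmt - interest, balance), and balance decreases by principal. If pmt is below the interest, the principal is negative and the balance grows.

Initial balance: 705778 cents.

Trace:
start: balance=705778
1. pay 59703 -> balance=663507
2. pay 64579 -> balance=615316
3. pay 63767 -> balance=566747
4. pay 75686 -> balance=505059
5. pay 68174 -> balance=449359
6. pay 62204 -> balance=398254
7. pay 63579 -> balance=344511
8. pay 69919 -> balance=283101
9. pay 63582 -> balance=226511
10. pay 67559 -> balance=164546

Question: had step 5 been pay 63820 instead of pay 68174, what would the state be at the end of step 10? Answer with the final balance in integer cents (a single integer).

169466

(re-executing from step 5 with the substitution; state before step 5: balance=505059)
5. pay 63820 -> balance=453713
6. pay 62204 -> balance=402715
7. pay 63579 -> balance=349083
8. pay 69919 -> balance=287786
9. pay 63582 -> balance=231312
10. pay 67559 -> balance=169466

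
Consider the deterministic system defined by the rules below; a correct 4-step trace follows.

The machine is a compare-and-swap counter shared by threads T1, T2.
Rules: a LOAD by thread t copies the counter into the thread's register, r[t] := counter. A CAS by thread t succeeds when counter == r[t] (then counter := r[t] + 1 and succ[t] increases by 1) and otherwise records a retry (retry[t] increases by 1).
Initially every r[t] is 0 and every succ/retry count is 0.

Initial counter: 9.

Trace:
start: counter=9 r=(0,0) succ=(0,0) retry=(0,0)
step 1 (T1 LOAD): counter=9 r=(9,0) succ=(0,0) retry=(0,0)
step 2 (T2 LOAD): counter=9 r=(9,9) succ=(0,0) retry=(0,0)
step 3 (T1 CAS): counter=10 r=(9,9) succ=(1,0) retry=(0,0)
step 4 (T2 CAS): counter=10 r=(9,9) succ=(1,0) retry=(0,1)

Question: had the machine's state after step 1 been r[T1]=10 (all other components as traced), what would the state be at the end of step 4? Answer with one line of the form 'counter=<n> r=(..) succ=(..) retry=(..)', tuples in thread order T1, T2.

counter=10 r=(10,9) succ=(0,1) retry=(1,0)

state after step 1 := counter=9 r=(10,0) succ=(0,0) retry=(0,0)
step 2 (T2 LOAD): counter=9 r=(10,9) succ=(0,0) retry=(0,0)
step 3 (T1 CAS): counter=9 r=(10,9) succ=(0,0) retry=(1,0)
step 4 (T2 CAS): counter=10 r=(10,9) succ=(0,1) retry=(1,0)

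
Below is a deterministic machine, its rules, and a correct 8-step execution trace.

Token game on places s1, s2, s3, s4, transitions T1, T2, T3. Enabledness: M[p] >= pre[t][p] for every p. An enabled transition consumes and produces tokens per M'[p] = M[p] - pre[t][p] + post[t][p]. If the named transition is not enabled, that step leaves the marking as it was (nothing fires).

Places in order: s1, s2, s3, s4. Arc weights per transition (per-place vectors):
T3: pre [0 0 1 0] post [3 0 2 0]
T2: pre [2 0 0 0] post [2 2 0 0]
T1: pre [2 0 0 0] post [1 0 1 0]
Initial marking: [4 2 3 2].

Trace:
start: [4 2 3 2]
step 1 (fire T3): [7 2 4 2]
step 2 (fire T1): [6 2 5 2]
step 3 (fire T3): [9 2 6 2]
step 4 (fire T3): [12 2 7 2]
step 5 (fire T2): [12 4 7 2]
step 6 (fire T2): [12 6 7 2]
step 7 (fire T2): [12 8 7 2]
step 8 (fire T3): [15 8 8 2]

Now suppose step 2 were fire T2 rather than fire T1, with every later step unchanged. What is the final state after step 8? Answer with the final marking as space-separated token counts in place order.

16 10 7 2

(re-executing from step 2 with the substitution; state before step 2: [7 2 4 2])
step 2 (fire T2): [7 4 4 2]
step 3 (fire T3): [10 4 5 2]
step 4 (fire T3): [13 4 6 2]
step 5 (fire T2): [13 6 6 2]
step 6 (fire T2): [13 8 6 2]
step 7 (fire T2): [13 10 6 2]
step 8 (fire T3): [16 10 7 2]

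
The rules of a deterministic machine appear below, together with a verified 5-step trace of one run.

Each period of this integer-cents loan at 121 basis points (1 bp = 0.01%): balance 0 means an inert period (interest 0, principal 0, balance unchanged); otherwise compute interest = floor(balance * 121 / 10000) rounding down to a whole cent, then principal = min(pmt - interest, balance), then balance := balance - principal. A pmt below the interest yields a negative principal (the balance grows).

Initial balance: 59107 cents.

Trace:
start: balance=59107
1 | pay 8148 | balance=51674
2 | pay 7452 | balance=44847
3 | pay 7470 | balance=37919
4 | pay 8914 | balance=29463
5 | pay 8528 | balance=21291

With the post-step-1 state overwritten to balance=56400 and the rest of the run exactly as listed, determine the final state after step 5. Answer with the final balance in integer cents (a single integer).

26250

state after step 1 := balance=56400
2 | pay 7452 | balance=49630
3 | pay 7470 | balance=42760
4 | pay 8914 | balance=34363
5 | pay 8528 | balance=26250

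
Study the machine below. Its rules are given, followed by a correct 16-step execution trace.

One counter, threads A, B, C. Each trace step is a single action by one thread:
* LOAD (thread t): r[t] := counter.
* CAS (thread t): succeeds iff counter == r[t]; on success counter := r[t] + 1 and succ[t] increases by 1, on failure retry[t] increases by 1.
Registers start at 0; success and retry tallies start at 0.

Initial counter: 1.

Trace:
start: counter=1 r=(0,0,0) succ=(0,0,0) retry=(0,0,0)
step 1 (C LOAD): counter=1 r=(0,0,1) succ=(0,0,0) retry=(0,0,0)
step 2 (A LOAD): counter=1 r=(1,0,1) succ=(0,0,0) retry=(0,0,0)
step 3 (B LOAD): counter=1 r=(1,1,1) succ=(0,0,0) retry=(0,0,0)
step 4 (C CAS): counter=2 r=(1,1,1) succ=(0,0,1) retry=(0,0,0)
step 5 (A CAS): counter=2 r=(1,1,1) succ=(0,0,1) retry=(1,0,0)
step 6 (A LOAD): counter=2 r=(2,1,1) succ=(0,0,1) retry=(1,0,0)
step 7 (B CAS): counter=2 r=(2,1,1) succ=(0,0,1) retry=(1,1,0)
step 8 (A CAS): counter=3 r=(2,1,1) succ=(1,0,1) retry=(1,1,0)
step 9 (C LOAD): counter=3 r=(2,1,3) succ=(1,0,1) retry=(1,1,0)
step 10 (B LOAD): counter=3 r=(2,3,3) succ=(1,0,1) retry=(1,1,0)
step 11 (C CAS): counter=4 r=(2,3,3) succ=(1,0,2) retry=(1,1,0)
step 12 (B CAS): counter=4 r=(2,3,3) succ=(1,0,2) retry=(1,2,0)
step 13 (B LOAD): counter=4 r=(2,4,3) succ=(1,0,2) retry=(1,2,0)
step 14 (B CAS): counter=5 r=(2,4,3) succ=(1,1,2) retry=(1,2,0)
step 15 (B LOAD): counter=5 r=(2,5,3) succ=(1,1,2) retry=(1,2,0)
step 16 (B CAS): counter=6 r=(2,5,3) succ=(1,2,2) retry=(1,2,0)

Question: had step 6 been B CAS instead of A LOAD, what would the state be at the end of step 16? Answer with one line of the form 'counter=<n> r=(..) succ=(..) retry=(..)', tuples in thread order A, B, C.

(re-executing from step 6 with the substitution; state before step 6: counter=2 r=(1,1,1) succ=(0,0,1) retry=(1,0,0))
step 6 (B CAS): counter=2 r=(1,1,1) succ=(0,0,1) retry=(1,1,0)
step 7 (B CAS): counter=2 r=(1,1,1) succ=(0,0,1) retry=(1,2,0)
step 8 (A CAS): counter=2 r=(1,1,1) succ=(0,0,1) retry=(2,2,0)
step 9 (C LOAD): counter=2 r=(1,1,2) succ=(0,0,1) retry=(2,2,0)
step 10 (B LOAD): counter=2 r=(1,2,2) succ=(0,0,1) retry=(2,2,0)
step 11 (C CAS): counter=3 r=(1,2,2) succ=(0,0,2) retry=(2,2,0)
step 12 (B CAS): counter=3 r=(1,2,2) succ=(0,0,2) retry=(2,3,0)
step 13 (B LOAD): counter=3 r=(1,3,2) succ=(0,0,2) retry=(2,3,0)
step 14 (B CAS): counter=4 r=(1,3,2) succ=(0,1,2) retry=(2,3,0)
step 15 (B LOAD): counter=4 r=(1,4,2) succ=(0,1,2) retry=(2,3,0)
step 16 (B CAS): counter=5 r=(1,4,2) succ=(0,2,2) retry=(2,3,0)

counter=5 r=(1,4,2) succ=(0,2,2) retry=(2,3,0)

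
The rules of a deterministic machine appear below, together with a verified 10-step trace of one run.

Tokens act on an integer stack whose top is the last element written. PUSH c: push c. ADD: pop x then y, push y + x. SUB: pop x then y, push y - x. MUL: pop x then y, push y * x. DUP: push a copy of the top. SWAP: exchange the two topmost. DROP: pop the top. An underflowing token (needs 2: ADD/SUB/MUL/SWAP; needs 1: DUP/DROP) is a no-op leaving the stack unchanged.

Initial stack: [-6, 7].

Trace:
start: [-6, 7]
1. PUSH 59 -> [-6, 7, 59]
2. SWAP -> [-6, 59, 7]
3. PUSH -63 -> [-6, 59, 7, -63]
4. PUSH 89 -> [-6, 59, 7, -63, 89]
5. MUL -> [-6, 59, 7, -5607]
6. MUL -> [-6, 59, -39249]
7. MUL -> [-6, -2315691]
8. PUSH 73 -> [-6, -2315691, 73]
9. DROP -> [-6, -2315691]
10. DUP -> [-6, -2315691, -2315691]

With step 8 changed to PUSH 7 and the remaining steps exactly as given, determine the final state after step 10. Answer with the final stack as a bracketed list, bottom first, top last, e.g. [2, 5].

[-6, -2315691, -2315691]

(re-executing from step 8 with the substitution; state before step 8: [-6, -2315691])
8. PUSH 7 -> [-6, -2315691, 7]
9. DROP -> [-6, -2315691]
10. DUP -> [-6, -2315691, -2315691]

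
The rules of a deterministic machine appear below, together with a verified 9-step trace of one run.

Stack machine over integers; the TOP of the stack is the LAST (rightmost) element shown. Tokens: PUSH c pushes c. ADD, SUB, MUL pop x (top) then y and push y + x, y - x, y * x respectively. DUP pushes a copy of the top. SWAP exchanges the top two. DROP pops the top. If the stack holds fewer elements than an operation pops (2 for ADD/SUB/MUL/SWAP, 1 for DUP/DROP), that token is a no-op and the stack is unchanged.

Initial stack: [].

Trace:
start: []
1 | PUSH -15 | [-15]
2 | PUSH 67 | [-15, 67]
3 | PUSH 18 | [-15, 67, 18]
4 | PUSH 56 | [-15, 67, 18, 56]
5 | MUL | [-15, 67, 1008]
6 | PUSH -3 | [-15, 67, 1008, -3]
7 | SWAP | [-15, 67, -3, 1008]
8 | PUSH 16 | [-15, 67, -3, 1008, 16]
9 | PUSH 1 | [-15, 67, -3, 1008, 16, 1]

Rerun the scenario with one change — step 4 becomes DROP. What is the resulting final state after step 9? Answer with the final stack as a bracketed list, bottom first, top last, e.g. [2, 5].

[-3, -1005, 16, 1]

(re-executing from step 4 with the substitution; state before step 4: [-15, 67, 18])
4 | DROP | [-15, 67]
5 | MUL | [-1005]
6 | PUSH -3 | [-1005, -3]
7 | SWAP | [-3, -1005]
8 | PUSH 16 | [-3, -1005, 16]
9 | PUSH 1 | [-3, -1005, 16, 1]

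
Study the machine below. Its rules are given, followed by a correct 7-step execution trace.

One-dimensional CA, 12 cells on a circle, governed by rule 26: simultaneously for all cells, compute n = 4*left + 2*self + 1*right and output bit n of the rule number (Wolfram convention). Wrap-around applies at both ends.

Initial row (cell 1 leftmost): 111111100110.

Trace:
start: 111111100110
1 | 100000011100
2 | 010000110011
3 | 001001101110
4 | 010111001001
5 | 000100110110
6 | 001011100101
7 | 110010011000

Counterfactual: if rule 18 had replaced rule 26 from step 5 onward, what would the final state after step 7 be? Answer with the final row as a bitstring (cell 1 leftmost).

100010100010

(re-executing steps 5..7 under rule 18; state before step 5: 010111001001)
5 | 000000110110
6 | 000001000001
7 | 100010100010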